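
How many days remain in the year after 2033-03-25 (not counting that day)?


Day of year: 84 of 365
Remaining = 365 - 84

281 days


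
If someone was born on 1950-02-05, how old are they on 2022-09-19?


Birth: 1950-02-05
Reference: 2022-09-19
Year difference: 2022 - 1950 = 72

72 years old


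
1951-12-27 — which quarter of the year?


Month: December (month 12)
Q1: Jan-Mar, Q2: Apr-Jun, Q3: Jul-Sep, Q4: Oct-Dec

Q4


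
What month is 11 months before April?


April is month 4
4 - 11 = -7; wrap: -7 + 12 = 5

May


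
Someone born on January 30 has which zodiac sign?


Date: January 30
Conventional tropical zodiac dates: Aquarius from January 20 onward; Pisces starts February 19
January 30 falls within the Aquarius range

Aquarius


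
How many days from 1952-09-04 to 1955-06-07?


From 1952-09-04 to 1955-06-07
1952-09-04: days before September = 31 + 29 + 31 + 30 + 31 + 30 + 31 + 31 = 244 (1952 is a leap year); day of year = 244 + 4 = 248
1955-06-07: days before June = 31 + 28 + 31 + 30 + 31 = 151 (1955 is not a leap year); day of year = 151 + 7 = 158
Rest of 1952: 366 - 248 = 118
Full years 1953 (365), 1954 (365): 730
Total = 118 + 730 + 158 = 1006

1006 days


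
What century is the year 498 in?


Century = (year - 1) // 100 + 1
= (498 - 1) // 100 + 1
= 497 // 100 + 1
= 4 + 1

5th century


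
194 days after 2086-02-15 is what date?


Start: 2086-02-15, add 194 days
February 2086 has 28 days: 28 - 15 = 13 days to February 28 -> 181 left
March 2086 has 31 days -> 150 left
April 2086 has 30 days -> 120 left
May 2086 has 31 days -> 89 left
June 2086 has 30 days -> 59 left
July 2086 has 31 days -> 28 left
August 2086: 28 <= 31 -> lands on August 28

Result: 2086-08-28


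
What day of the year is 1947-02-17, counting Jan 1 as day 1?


Date: February 17, 1947
Days in months 1 through 1: 31
Plus 17 days in February

Day of year: 48


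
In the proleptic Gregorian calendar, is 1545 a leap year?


Gregorian leap year rule: divisible by 4, but not by 100, unless also by 400.
1545 is not divisible by 4 -> not a leap year

No


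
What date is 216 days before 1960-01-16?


Start: 1960-01-16, subtract 216 days
Back 16 days from January 16 reaches December 31, 1959 -> 200 left
December 1959 has 31 days -> back to November 30, 1959 -> 169 left
November 1959 has 30 days -> back to October 31, 1959 -> 139 left
October 1959 has 31 days -> back to September 30, 1959 -> 108 left
September 1959 has 30 days -> back to August 31, 1959 -> 78 left
August 1959 has 31 days -> back to July 31, 1959 -> 47 left
July 1959 has 31 days -> back to June 30, 1959 -> 16 left
June 1959: 30 - 16 = 14 -> lands on June 14

Result: 1959-06-14


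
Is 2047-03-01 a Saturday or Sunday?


Anchor: Jan 1, 2047. With p = 2047 - 1 = 2046: (p + p//4 - p//100 + p//400) mod 7 = (2046 + 511 - 20 + 5) mod 7 = 2542 mod 7 = 1 -> Tuesday (Mon=0 ... Sun=6)
Day of year: 60; offset = 59
Weekday index = (1 + 59) mod 7 = 4 -> Friday
Weekend days: Saturday, Sunday

No


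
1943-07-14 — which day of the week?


Date: July 14, 1943
Anchor: Jan 1, 1943. With p = 1943 - 1 = 1942: (p + p//4 - p//100 + p//400) mod 7 = (1942 + 485 - 19 + 4) mod 7 = 2412 mod 7 = 4 -> Friday (Mon=0 ... Sun=6)
Days before July (Jan-Jun): 181; offset = 181 + 14 - 1 = 194
Weekday index = (4 + 194) mod 7 = 2

Day of the week: Wednesday


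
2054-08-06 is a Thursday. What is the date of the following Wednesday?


Current: Thursday
Target: Wednesday
Days ahead: 6

Next Wednesday: 2054-08-12


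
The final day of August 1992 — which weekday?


August 1992 has 31 days
Anchor: Jan 1, 1992. With p = 1992 - 1 = 1991: (p + p//4 - p//100 + p//400) mod 7 = (1991 + 497 - 19 + 4) mod 7 = 2473 mod 7 = 2 -> Wednesday (Mon=0 ... Sun=6)
Days before August (Jan-Jul): 213; August 1 index = (2 + 213) mod 7 = 5 -> Saturday
Last day offset: 31 - 1 = 30 days
Weekday index = (5 + 30) mod 7 = 0

Monday, August 31


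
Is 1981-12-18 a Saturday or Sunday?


Anchor: Jan 1, 1981. With p = 1981 - 1 = 1980: (p + p//4 - p//100 + p//400) mod 7 = (1980 + 495 - 19 + 4) mod 7 = 2460 mod 7 = 3 -> Thursday (Mon=0 ... Sun=6)
Day of year: 352; offset = 351
Weekday index = (3 + 351) mod 7 = 4 -> Friday
Weekend days: Saturday, Sunday

No


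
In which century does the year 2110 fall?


Century = (year - 1) // 100 + 1
= (2110 - 1) // 100 + 1
= 2109 // 100 + 1
= 21 + 1

22nd century


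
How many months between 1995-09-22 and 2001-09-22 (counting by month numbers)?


From September 1995 to September 2001
6 years * 12 = 72 months = 72

72 months


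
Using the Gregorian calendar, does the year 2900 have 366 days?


Gregorian leap year rule: divisible by 4, but not by 100, unless also by 400.
2900 is divisible by 100 but not 400 -> not a leap year

No


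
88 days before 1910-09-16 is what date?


Start: 1910-09-16, subtract 88 days
Back 16 days from September 16 reaches August 31, 1910 -> 72 left
August 1910 has 31 days -> back to July 31, 1910 -> 41 left
July 1910 has 31 days -> back to June 30, 1910 -> 10 left
June 1910: 30 - 10 = 20 -> lands on June 20

Result: 1910-06-20


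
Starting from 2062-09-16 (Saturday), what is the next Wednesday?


Current: Saturday
Target: Wednesday
Days ahead: 4

Next Wednesday: 2062-09-20


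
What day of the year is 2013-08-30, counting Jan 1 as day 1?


Date: August 30, 2013
Days in months 1 through 7: 212
Plus 30 days in August

Day of year: 242


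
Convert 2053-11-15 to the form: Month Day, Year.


ISO 2053-11-15 parses as year=2053, month=11, day=15
Month 11 -> November

November 15, 2053


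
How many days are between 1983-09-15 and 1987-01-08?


From 1983-09-15 to 1987-01-08
1983-09-15: days before September = 31 + 28 + 31 + 30 + 31 + 30 + 31 + 31 = 243 (1983 is not a leap year); day of year = 243 + 15 = 258
1987-01-08: day of year = 8
Rest of 1983: 365 - 258 = 107
Full years 1984 (366), 1985 (365), 1986 (365): 1096
Total = 107 + 1096 + 8 = 1211

1211 days


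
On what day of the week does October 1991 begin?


Target: October 1, 1991
Anchor: Jan 1, 1991. With p = 1991 - 1 = 1990: (p + p//4 - p//100 + p//400) mod 7 = (1990 + 497 - 19 + 4) mod 7 = 2472 mod 7 = 1 -> Tuesday (Mon=0 ... Sun=6)
Days before October (Jan-Sep): 273 days
Weekday index = (1 + 273) mod 7 = 1

Tuesday


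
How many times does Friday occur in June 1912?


June 1912 has 30 days
Anchor: Jan 1, 1912. With p = 1912 - 1 = 1911: (p + p//4 - p//100 + p//400) mod 7 = (1911 + 477 - 19 + 4) mod 7 = 2373 mod 7 = 0 -> Monday (Mon=0 ... Sun=6)
Days before June (Jan-May): 152; June 1 index = (0 + 152) mod 7 = 5 -> Saturday
First Friday is June 7
Fridays: 7, 14, 21, 28

4 Fridays


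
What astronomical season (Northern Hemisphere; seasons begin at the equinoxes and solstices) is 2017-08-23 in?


Date: August 23
Astronomical Summer (approx.; exact equinox/solstice day varies by year): June 21 to September 21
August 23 falls within the Summer window

Summer


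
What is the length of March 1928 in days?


March 1928

31 days


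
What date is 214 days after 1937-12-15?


Start: 1937-12-15, add 214 days
December 1937 has 31 days: 31 - 15 = 16 days to December 31 -> 198 left
January 1938 has 31 days -> 167 left
February 1938 has 28 days -> 139 left
March 1938 has 31 days -> 108 left
April 1938 has 30 days -> 78 left
May 1938 has 31 days -> 47 left
June 1938 has 30 days -> 17 left
July 1938: 17 <= 31 -> lands on July 17

Result: 1938-07-17


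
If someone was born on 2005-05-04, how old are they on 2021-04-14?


Birth: 2005-05-04
Reference: 2021-04-14
Year difference: 2021 - 2005 = 16
Birthday not yet reached in 2021, subtract 1

15 years old


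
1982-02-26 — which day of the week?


Date: February 26, 1982
Anchor: Jan 1, 1982. With p = 1982 - 1 = 1981: (p + p//4 - p//100 + p//400) mod 7 = (1981 + 495 - 19 + 4) mod 7 = 2461 mod 7 = 4 -> Friday (Mon=0 ... Sun=6)
Days before February (Jan): 31; offset = 31 + 26 - 1 = 56
Weekday index = (4 + 56) mod 7 = 4

Day of the week: Friday


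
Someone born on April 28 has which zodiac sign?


Date: April 28
Conventional tropical zodiac dates: Taurus from April 20 onward; Gemini starts May 21
April 28 falls within the Taurus range

Taurus


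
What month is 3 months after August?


August is month 8
8 + 3 = 11

November


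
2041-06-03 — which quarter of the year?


Month: June (month 6)
Q1: Jan-Mar, Q2: Apr-Jun, Q3: Jul-Sep, Q4: Oct-Dec

Q2


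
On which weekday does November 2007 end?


November 2007 has 30 days
Anchor: Jan 1, 2007. With p = 2007 - 1 = 2006: (p + p//4 - p//100 + p//400) mod 7 = (2006 + 501 - 20 + 5) mod 7 = 2492 mod 7 = 0 -> Monday (Mon=0 ... Sun=6)
Days before November (Jan-Oct): 304; November 1 index = (0 + 304) mod 7 = 3 -> Thursday
Last day offset: 30 - 1 = 29 days
Weekday index = (3 + 29) mod 7 = 4

Friday, November 30


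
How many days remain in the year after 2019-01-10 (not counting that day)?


Day of year: 10 of 365
Remaining = 365 - 10

355 days


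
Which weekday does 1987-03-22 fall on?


Date: March 22, 1987
Anchor: Jan 1, 1987. With p = 1987 - 1 = 1986: (p + p//4 - p//100 + p//400) mod 7 = (1986 + 496 - 19 + 4) mod 7 = 2467 mod 7 = 3 -> Thursday (Mon=0 ... Sun=6)
Days before March (Jan-Feb): 59; offset = 59 + 22 - 1 = 80
Weekday index = (3 + 80) mod 7 = 6

Day of the week: Sunday


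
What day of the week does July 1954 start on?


Target: July 1, 1954
Anchor: Jan 1, 1954. With p = 1954 - 1 = 1953: (p + p//4 - p//100 + p//400) mod 7 = (1953 + 488 - 19 + 4) mod 7 = 2426 mod 7 = 4 -> Friday (Mon=0 ... Sun=6)
Days before July (Jan-Jun): 181 days
Weekday index = (4 + 181) mod 7 = 3

Thursday


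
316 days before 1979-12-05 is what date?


Start: 1979-12-05, subtract 316 days
Back 5 days from December 5 reaches November 30, 1979 -> 311 left
November 1979 has 30 days -> back to October 31, 1979 -> 281 left
October 1979 has 31 days -> back to September 30, 1979 -> 250 left
September 1979 has 30 days -> back to August 31, 1979 -> 220 left
August 1979 has 31 days -> back to July 31, 1979 -> 189 left
July 1979 has 31 days -> back to June 30, 1979 -> 158 left
June 1979 has 30 days -> back to May 31, 1979 -> 128 left
May 1979 has 31 days -> back to April 30, 1979 -> 97 left
April 1979 has 30 days -> back to March 31, 1979 -> 67 left
March 1979 has 31 days -> back to February 28, 1979 -> 36 left
February 1979 has 28 days -> back to January 31, 1979 -> 8 left
January 1979: 31 - 8 = 23 -> lands on January 23

Result: 1979-01-23


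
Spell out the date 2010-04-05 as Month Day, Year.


ISO 2010-04-05 parses as year=2010, month=04, day=05
Month 4 -> April

April 5, 2010


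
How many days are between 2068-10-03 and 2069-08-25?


From 2068-10-03 to 2069-08-25
2068-10-03: days before October = 31 + 29 + 31 + 30 + 31 + 30 + 31 + 31 + 30 = 274 (2068 is a leap year); day of year = 274 + 3 = 277
2069-08-25: days before August = 31 + 28 + 31 + 30 + 31 + 30 + 31 = 212 (2069 is not a leap year); day of year = 212 + 25 = 237
Rest of 2068: 366 - 277 = 89
Total = 89 + 237 = 326

326 days


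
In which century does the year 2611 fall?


Century = (year - 1) // 100 + 1
= (2611 - 1) // 100 + 1
= 2610 // 100 + 1
= 26 + 1

27th century


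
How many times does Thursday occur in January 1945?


January 1945 has 31 days
Anchor: Jan 1, 1945. With p = 1945 - 1 = 1944: (p + p//4 - p//100 + p//400) mod 7 = (1944 + 486 - 19 + 4) mod 7 = 2415 mod 7 = 0 -> Monday (Mon=0 ... Sun=6)
January 1 is the anchor itself -> Monday
First Thursday is January 4
Thursdays: 4, 11, 18, 25

4 Thursdays


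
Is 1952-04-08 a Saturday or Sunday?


Anchor: Jan 1, 1952. With p = 1952 - 1 = 1951: (p + p//4 - p//100 + p//400) mod 7 = (1951 + 487 - 19 + 4) mod 7 = 2423 mod 7 = 1 -> Tuesday (Mon=0 ... Sun=6)
Day of year: 99; offset = 98
Weekday index = (1 + 98) mod 7 = 1 -> Tuesday
Weekend days: Saturday, Sunday

No


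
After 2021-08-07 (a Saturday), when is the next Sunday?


Current: Saturday
Target: Sunday
Days ahead: 1

Next Sunday: 2021-08-08


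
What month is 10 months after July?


July is month 7
7 + 10 = 17; wrap: 17 - 12 = 5

May


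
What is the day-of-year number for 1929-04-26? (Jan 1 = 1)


Date: April 26, 1929
Days in months 1 through 3: 90
Plus 26 days in April

Day of year: 116


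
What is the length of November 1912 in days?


November 1912

30 days


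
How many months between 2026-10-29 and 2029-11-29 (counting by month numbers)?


From October 2026 to November 2029
3 years * 12 = 36 months, plus 1 month = 37

37 months


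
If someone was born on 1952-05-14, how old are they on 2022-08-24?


Birth: 1952-05-14
Reference: 2022-08-24
Year difference: 2022 - 1952 = 70

70 years old


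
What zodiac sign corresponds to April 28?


Date: April 28
Conventional tropical zodiac dates: Taurus from April 20 onward; Gemini starts May 21
April 28 falls within the Taurus range

Taurus


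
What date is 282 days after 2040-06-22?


Start: 2040-06-22, add 282 days
June 2040 has 30 days: 30 - 22 = 8 days to June 30 -> 274 left
July 2040 has 31 days -> 243 left
August 2040 has 31 days -> 212 left
September 2040 has 30 days -> 182 left
October 2040 has 31 days -> 151 left
November 2040 has 30 days -> 121 left
December 2040 has 31 days -> 90 left
January 2041 has 31 days -> 59 left
February 2041 has 28 days -> 31 left
March 2041: 31 <= 31 -> lands on March 31

Result: 2041-03-31


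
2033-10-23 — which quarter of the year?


Month: October (month 10)
Q1: Jan-Mar, Q2: Apr-Jun, Q3: Jul-Sep, Q4: Oct-Dec

Q4


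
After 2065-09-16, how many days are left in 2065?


Day of year: 259 of 365
Remaining = 365 - 259

106 days


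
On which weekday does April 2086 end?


April 2086 has 30 days
Anchor: Jan 1, 2086. With p = 2086 - 1 = 2085: (p + p//4 - p//100 + p//400) mod 7 = (2085 + 521 - 20 + 5) mod 7 = 2591 mod 7 = 1 -> Tuesday (Mon=0 ... Sun=6)
Days before April (Jan-Mar): 90; April 1 index = (1 + 90) mod 7 = 0 -> Monday
Last day offset: 30 - 1 = 29 days
Weekday index = (0 + 29) mod 7 = 1

Tuesday, April 30


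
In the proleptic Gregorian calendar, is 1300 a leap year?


Gregorian leap year rule: divisible by 4, but not by 100, unless also by 400.
1300 is divisible by 100 but not 400 -> not a leap year

No


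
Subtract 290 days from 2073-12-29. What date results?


Start: 2073-12-29, subtract 290 days
Back 29 days from December 29 reaches November 30, 2073 -> 261 left
November 2073 has 30 days -> back to October 31, 2073 -> 231 left
October 2073 has 31 days -> back to September 30, 2073 -> 200 left
September 2073 has 30 days -> back to August 31, 2073 -> 170 left
August 2073 has 31 days -> back to July 31, 2073 -> 139 left
July 2073 has 31 days -> back to June 30, 2073 -> 108 left
June 2073 has 30 days -> back to May 31, 2073 -> 78 left
May 2073 has 31 days -> back to April 30, 2073 -> 47 left
April 2073 has 30 days -> back to March 31, 2073 -> 17 left
March 2073: 31 - 17 = 14 -> lands on March 14

Result: 2073-03-14


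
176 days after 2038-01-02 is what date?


Start: 2038-01-02, add 176 days
January 2038 has 31 days: 31 - 2 = 29 days to January 31 -> 147 left
February 2038 has 28 days -> 119 left
March 2038 has 31 days -> 88 left
April 2038 has 30 days -> 58 left
May 2038 has 31 days -> 27 left
June 2038: 27 <= 30 -> lands on June 27

Result: 2038-06-27


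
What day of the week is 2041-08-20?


Date: August 20, 2041
Anchor: Jan 1, 2041. With p = 2041 - 1 = 2040: (p + p//4 - p//100 + p//400) mod 7 = (2040 + 510 - 20 + 5) mod 7 = 2535 mod 7 = 1 -> Tuesday (Mon=0 ... Sun=6)
Days before August (Jan-Jul): 212; offset = 212 + 20 - 1 = 231
Weekday index = (1 + 231) mod 7 = 1

Day of the week: Tuesday


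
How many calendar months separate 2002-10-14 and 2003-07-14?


From October 2002 to July 2003
1 year * 12 = 12 months, minus 3 months = 9

9 months


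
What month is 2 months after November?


November is month 11
11 + 2 = 13; wrap: 13 - 12 = 1

January


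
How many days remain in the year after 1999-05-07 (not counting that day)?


Day of year: 127 of 365
Remaining = 365 - 127

238 days


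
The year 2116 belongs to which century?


Century = (year - 1) // 100 + 1
= (2116 - 1) // 100 + 1
= 2115 // 100 + 1
= 21 + 1

22nd century


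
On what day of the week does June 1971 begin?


Target: June 1, 1971
Anchor: Jan 1, 1971. With p = 1971 - 1 = 1970: (p + p//4 - p//100 + p//400) mod 7 = (1970 + 492 - 19 + 4) mod 7 = 2447 mod 7 = 4 -> Friday (Mon=0 ... Sun=6)
Days before June (Jan-May): 151 days
Weekday index = (4 + 151) mod 7 = 1

Tuesday


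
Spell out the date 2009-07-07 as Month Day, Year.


ISO 2009-07-07 parses as year=2009, month=07, day=07
Month 7 -> July

July 7, 2009


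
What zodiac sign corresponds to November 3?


Date: November 3
Conventional tropical zodiac dates: Scorpio from October 23 onward; Sagittarius starts November 22
November 3 falls within the Scorpio range

Scorpio


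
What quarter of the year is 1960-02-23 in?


Month: February (month 2)
Q1: Jan-Mar, Q2: Apr-Jun, Q3: Jul-Sep, Q4: Oct-Dec

Q1


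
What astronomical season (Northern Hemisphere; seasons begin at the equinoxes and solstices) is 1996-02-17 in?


Date: February 17
Astronomical Winter (approx.; exact equinox/solstice day varies by year): December 21 to March 19
February 17 falls within the Winter window

Winter


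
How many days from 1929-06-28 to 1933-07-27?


From 1929-06-28 to 1933-07-27
1929-06-28: days before June = 31 + 28 + 31 + 30 + 31 = 151 (1929 is not a leap year); day of year = 151 + 28 = 179
1933-07-27: days before July = 31 + 28 + 31 + 30 + 31 + 30 = 181 (1933 is not a leap year); day of year = 181 + 27 = 208
Rest of 1929: 365 - 179 = 186
Full years 1930 (365), 1931 (365), 1932 (366): 1096
Total = 186 + 1096 + 208 = 1490

1490 days


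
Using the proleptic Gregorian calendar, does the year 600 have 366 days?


Gregorian leap year rule: divisible by 4, but not by 100, unless also by 400.
600 is divisible by 100 but not 400 -> not a leap year

No


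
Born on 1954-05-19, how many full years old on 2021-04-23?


Birth: 1954-05-19
Reference: 2021-04-23
Year difference: 2021 - 1954 = 67
Birthday not yet reached in 2021, subtract 1

66 years old


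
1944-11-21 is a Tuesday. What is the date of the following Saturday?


Current: Tuesday
Target: Saturday
Days ahead: 4

Next Saturday: 1944-11-25


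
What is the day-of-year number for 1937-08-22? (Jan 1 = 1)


Date: August 22, 1937
Days in months 1 through 7: 212
Plus 22 days in August

Day of year: 234


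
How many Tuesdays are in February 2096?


February 2096 has 29 days
Anchor: Jan 1, 2096. With p = 2096 - 1 = 2095: (p + p//4 - p//100 + p//400) mod 7 = (2095 + 523 - 20 + 5) mod 7 = 2603 mod 7 = 6 -> Sunday (Mon=0 ... Sun=6)
Days before February (Jan): 31; February 1 index = (6 + 31) mod 7 = 2 -> Wednesday
First Tuesday is February 7
Tuesdays: 7, 14, 21, 28

4 Tuesdays


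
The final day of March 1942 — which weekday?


March 1942 has 31 days
Anchor: Jan 1, 1942. With p = 1942 - 1 = 1941: (p + p//4 - p//100 + p//400) mod 7 = (1941 + 485 - 19 + 4) mod 7 = 2411 mod 7 = 3 -> Thursday (Mon=0 ... Sun=6)
Days before March (Jan-Feb): 59; March 1 index = (3 + 59) mod 7 = 6 -> Sunday
Last day offset: 31 - 1 = 30 days
Weekday index = (6 + 30) mod 7 = 1

Tuesday, March 31


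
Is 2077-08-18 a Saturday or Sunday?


Anchor: Jan 1, 2077. With p = 2077 - 1 = 2076: (p + p//4 - p//100 + p//400) mod 7 = (2076 + 519 - 20 + 5) mod 7 = 2580 mod 7 = 4 -> Friday (Mon=0 ... Sun=6)
Day of year: 230; offset = 229
Weekday index = (4 + 229) mod 7 = 2 -> Wednesday
Weekend days: Saturday, Sunday

No


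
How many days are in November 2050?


November 2050

30 days


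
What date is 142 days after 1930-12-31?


Start: 1930-12-31, add 142 days
December 31 is the last day of December 1930 -> 142 left
January 1931 has 31 days -> 111 left
February 1931 has 28 days -> 83 left
March 1931 has 31 days -> 52 left
April 1931 has 30 days -> 22 left
May 1931: 22 <= 31 -> lands on May 22

Result: 1931-05-22


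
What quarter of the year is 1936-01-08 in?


Month: January (month 1)
Q1: Jan-Mar, Q2: Apr-Jun, Q3: Jul-Sep, Q4: Oct-Dec

Q1


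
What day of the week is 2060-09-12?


Date: September 12, 2060
Anchor: Jan 1, 2060. With p = 2060 - 1 = 2059: (p + p//4 - p//100 + p//400) mod 7 = (2059 + 514 - 20 + 5) mod 7 = 2558 mod 7 = 3 -> Thursday (Mon=0 ... Sun=6)
Days before September (Jan-Aug): 244; offset = 244 + 12 - 1 = 255
Weekday index = (3 + 255) mod 7 = 6

Day of the week: Sunday


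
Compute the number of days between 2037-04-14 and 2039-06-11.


From 2037-04-14 to 2039-06-11
2037-04-14: days before April = 31 + 28 + 31 = 90 (2037 is not a leap year); day of year = 90 + 14 = 104
2039-06-11: days before June = 31 + 28 + 31 + 30 + 31 = 151 (2039 is not a leap year); day of year = 151 + 11 = 162
Rest of 2037: 365 - 104 = 261
Full years 2038 (365): 365
Total = 261 + 365 + 162 = 788

788 days


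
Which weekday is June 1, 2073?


Target: June 1, 2073
Anchor: Jan 1, 2073. With p = 2073 - 1 = 2072: (p + p//4 - p//100 + p//400) mod 7 = (2072 + 518 - 20 + 5) mod 7 = 2575 mod 7 = 6 -> Sunday (Mon=0 ... Sun=6)
Days before June (Jan-May): 151 days
Weekday index = (6 + 151) mod 7 = 3

Thursday


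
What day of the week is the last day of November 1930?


November 1930 has 30 days
Anchor: Jan 1, 1930. With p = 1930 - 1 = 1929: (p + p//4 - p//100 + p//400) mod 7 = (1929 + 482 - 19 + 4) mod 7 = 2396 mod 7 = 2 -> Wednesday (Mon=0 ... Sun=6)
Days before November (Jan-Oct): 304; November 1 index = (2 + 304) mod 7 = 5 -> Saturday
Last day offset: 30 - 1 = 29 days
Weekday index = (5 + 29) mod 7 = 6

Sunday, November 30


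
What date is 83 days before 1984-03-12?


Start: 1984-03-12, subtract 83 days
Back 12 days from March 12 reaches February 29, 1984 -> 71 left
February 1984 has 29 days -> back to January 31, 1984 -> 42 left
January 1984 has 31 days -> back to December 31, 1983 -> 11 left
December 1983: 31 - 11 = 20 -> lands on December 20

Result: 1983-12-20


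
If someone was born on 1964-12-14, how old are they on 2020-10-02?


Birth: 1964-12-14
Reference: 2020-10-02
Year difference: 2020 - 1964 = 56
Birthday not yet reached in 2020, subtract 1

55 years old


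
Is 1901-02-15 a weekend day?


Anchor: Jan 1, 1901. With p = 1901 - 1 = 1900: (p + p//4 - p//100 + p//400) mod 7 = (1900 + 475 - 19 + 4) mod 7 = 2360 mod 7 = 1 -> Tuesday (Mon=0 ... Sun=6)
Day of year: 46; offset = 45
Weekday index = (1 + 45) mod 7 = 4 -> Friday
Weekend days: Saturday, Sunday

No


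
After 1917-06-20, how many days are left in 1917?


Day of year: 171 of 365
Remaining = 365 - 171

194 days


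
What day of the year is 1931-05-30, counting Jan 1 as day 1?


Date: May 30, 1931
Days in months 1 through 4: 120
Plus 30 days in May

Day of year: 150


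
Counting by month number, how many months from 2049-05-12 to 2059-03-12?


From May 2049 to March 2059
10 years * 12 = 120 months, minus 2 months = 118

118 months


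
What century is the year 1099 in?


Century = (year - 1) // 100 + 1
= (1099 - 1) // 100 + 1
= 1098 // 100 + 1
= 10 + 1

11th century


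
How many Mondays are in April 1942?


April 1942 has 30 days
Anchor: Jan 1, 1942. With p = 1942 - 1 = 1941: (p + p//4 - p//100 + p//400) mod 7 = (1941 + 485 - 19 + 4) mod 7 = 2411 mod 7 = 3 -> Thursday (Mon=0 ... Sun=6)
Days before April (Jan-Mar): 90; April 1 index = (3 + 90) mod 7 = 2 -> Wednesday
First Monday is April 6
Mondays: 6, 13, 20, 27

4 Mondays


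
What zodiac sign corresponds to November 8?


Date: November 8
Conventional tropical zodiac dates: Scorpio from October 23 onward; Sagittarius starts November 22
November 8 falls within the Scorpio range

Scorpio


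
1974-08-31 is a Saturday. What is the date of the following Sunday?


Current: Saturday
Target: Sunday
Days ahead: 1

Next Sunday: 1974-09-01


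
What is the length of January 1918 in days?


January 1918

31 days


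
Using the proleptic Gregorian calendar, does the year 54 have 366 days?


Gregorian leap year rule: divisible by 4, but not by 100, unless also by 400.
54 is not divisible by 4 -> not a leap year

No


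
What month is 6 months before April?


April is month 4
4 - 6 = -2; wrap: -2 + 12 = 10

October


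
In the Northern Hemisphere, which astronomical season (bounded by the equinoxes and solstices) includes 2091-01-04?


Date: January 4
Astronomical Winter (approx.; exact equinox/solstice day varies by year): December 21 to March 19
January 4 falls within the Winter window

Winter


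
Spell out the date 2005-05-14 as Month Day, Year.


ISO 2005-05-14 parses as year=2005, month=05, day=14
Month 5 -> May

May 14, 2005


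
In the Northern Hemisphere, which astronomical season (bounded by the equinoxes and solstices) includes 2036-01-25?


Date: January 25
Astronomical Winter (approx.; exact equinox/solstice day varies by year): December 21 to March 19
January 25 falls within the Winter window

Winter


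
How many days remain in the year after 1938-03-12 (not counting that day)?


Day of year: 71 of 365
Remaining = 365 - 71

294 days


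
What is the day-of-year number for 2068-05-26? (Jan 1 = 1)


Date: May 26, 2068
Days in months 1 through 4: 121
Plus 26 days in May

Day of year: 147


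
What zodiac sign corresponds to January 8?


Date: January 8
Conventional tropical zodiac dates: Capricorn from December 22 onward; Aquarius starts January 20
January 8 falls within the Capricorn range

Capricorn


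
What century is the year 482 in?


Century = (year - 1) // 100 + 1
= (482 - 1) // 100 + 1
= 481 // 100 + 1
= 4 + 1

5th century


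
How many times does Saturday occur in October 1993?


October 1993 has 31 days
Anchor: Jan 1, 1993. With p = 1993 - 1 = 1992: (p + p//4 - p//100 + p//400) mod 7 = (1992 + 498 - 19 + 4) mod 7 = 2475 mod 7 = 4 -> Friday (Mon=0 ... Sun=6)
Days before October (Jan-Sep): 273; October 1 index = (4 + 273) mod 7 = 4 -> Friday
First Saturday is October 2
Saturdays: 2, 9, 16, 23, 30

5 Saturdays


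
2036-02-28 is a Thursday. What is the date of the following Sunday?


Current: Thursday
Target: Sunday
Days ahead: 3

Next Sunday: 2036-03-02


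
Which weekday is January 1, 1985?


Target: January 1, 1985
Anchor: Jan 1, 1985. With p = 1985 - 1 = 1984: (p + p//4 - p//100 + p//400) mod 7 = (1984 + 496 - 19 + 4) mod 7 = 2465 mod 7 = 1 -> Tuesday (Mon=0 ... Sun=6)
Offset from anchor: 0 days
Weekday index = (1 + 0) mod 7 = 1

Tuesday


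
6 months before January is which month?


January is month 1
1 - 6 = -5; wrap: -5 + 12 = 7

July


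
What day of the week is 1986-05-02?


Date: May 2, 1986
Anchor: Jan 1, 1986. With p = 1986 - 1 = 1985: (p + p//4 - p//100 + p//400) mod 7 = (1985 + 496 - 19 + 4) mod 7 = 2466 mod 7 = 2 -> Wednesday (Mon=0 ... Sun=6)
Days before May (Jan-Apr): 120; offset = 120 + 2 - 1 = 121
Weekday index = (2 + 121) mod 7 = 4

Day of the week: Friday


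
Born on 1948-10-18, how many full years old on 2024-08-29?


Birth: 1948-10-18
Reference: 2024-08-29
Year difference: 2024 - 1948 = 76
Birthday not yet reached in 2024, subtract 1

75 years old


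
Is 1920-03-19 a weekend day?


Anchor: Jan 1, 1920. With p = 1920 - 1 = 1919: (p + p//4 - p//100 + p//400) mod 7 = (1919 + 479 - 19 + 4) mod 7 = 2383 mod 7 = 3 -> Thursday (Mon=0 ... Sun=6)
Day of year: 79; offset = 78
Weekday index = (3 + 78) mod 7 = 4 -> Friday
Weekend days: Saturday, Sunday

No


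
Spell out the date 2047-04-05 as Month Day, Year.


ISO 2047-04-05 parses as year=2047, month=04, day=05
Month 4 -> April

April 5, 2047


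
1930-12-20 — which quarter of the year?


Month: December (month 12)
Q1: Jan-Mar, Q2: Apr-Jun, Q3: Jul-Sep, Q4: Oct-Dec

Q4


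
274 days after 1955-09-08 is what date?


Start: 1955-09-08, add 274 days
September 1955 has 30 days: 30 - 8 = 22 days to September 30 -> 252 left
October 1955 has 31 days -> 221 left
November 1955 has 30 days -> 191 left
December 1955 has 31 days -> 160 left
January 1956 has 31 days -> 129 left
February 1956 has 29 days -> 100 left
March 1956 has 31 days -> 69 left
April 1956 has 30 days -> 39 left
May 1956 has 31 days -> 8 left
June 1956: 8 <= 30 -> lands on June 8

Result: 1956-06-08


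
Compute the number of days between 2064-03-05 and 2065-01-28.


From 2064-03-05 to 2065-01-28
2064-03-05: days before March = 31 + 29 = 60 (2064 is a leap year); day of year = 60 + 5 = 65
2065-01-28: day of year = 28
Rest of 2064: 366 - 65 = 301
Total = 301 + 28 = 329

329 days


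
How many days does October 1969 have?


October 1969

31 days


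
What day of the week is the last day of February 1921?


February 1921 has 28 days
Anchor: Jan 1, 1921. With p = 1921 - 1 = 1920: (p + p//4 - p//100 + p//400) mod 7 = (1920 + 480 - 19 + 4) mod 7 = 2385 mod 7 = 5 -> Saturday (Mon=0 ... Sun=6)
Days before February (Jan): 31; February 1 index = (5 + 31) mod 7 = 1 -> Tuesday
Last day offset: 28 - 1 = 27 days
Weekday index = (1 + 27) mod 7 = 0

Monday, February 28


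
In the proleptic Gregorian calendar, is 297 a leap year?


Gregorian leap year rule: divisible by 4, but not by 100, unless also by 400.
297 is not divisible by 4 -> not a leap year

No


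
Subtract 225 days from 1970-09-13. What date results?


Start: 1970-09-13, subtract 225 days
Back 13 days from September 13 reaches August 31, 1970 -> 212 left
August 1970 has 31 days -> back to July 31, 1970 -> 181 left
July 1970 has 31 days -> back to June 30, 1970 -> 150 left
June 1970 has 30 days -> back to May 31, 1970 -> 120 left
May 1970 has 31 days -> back to April 30, 1970 -> 89 left
April 1970 has 30 days -> back to March 31, 1970 -> 59 left
March 1970 has 31 days -> back to February 28, 1970 -> 28 left
February 1970 has 28 days -> back to January 31, 1970 -> 0 left
January 1970: 31 - 0 = 31 -> lands on January 31

Result: 1970-01-31


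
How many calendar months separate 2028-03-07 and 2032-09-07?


From March 2028 to September 2032
4 years * 12 = 48 months, plus 6 months = 54

54 months


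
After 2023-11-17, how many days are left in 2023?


Day of year: 321 of 365
Remaining = 365 - 321

44 days


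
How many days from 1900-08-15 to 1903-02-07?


From 1900-08-15 to 1903-02-07
1900-08-15: days before August = 31 + 28 + 31 + 30 + 31 + 30 + 31 = 212 (1900 is not a leap year); day of year = 212 + 15 = 227
1903-02-07: days before February = 31; day of year = 31 + 7 = 38
Rest of 1900: 365 - 227 = 138
Full years 1901 (365), 1902 (365): 730
Total = 138 + 730 + 38 = 906

906 days


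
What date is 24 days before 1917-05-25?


Start: 1917-05-25, subtract 24 days
25 - 24 = 1 stays within May 1917

Result: 1917-05-01


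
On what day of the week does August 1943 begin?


Target: August 1, 1943
Anchor: Jan 1, 1943. With p = 1943 - 1 = 1942: (p + p//4 - p//100 + p//400) mod 7 = (1942 + 485 - 19 + 4) mod 7 = 2412 mod 7 = 4 -> Friday (Mon=0 ... Sun=6)
Days before August (Jan-Jul): 212 days
Weekday index = (4 + 212) mod 7 = 6

Sunday


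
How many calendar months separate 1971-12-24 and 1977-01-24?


From December 1971 to January 1977
6 years * 12 = 72 months, minus 11 months = 61

61 months


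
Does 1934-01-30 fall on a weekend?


Anchor: Jan 1, 1934. With p = 1934 - 1 = 1933: (p + p//4 - p//100 + p//400) mod 7 = (1933 + 483 - 19 + 4) mod 7 = 2401 mod 7 = 0 -> Monday (Mon=0 ... Sun=6)
Day of year: 30; offset = 29
Weekday index = (0 + 29) mod 7 = 1 -> Tuesday
Weekend days: Saturday, Sunday

No


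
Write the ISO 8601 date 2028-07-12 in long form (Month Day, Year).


ISO 2028-07-12 parses as year=2028, month=07, day=12
Month 7 -> July

July 12, 2028


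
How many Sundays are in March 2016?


March 2016 has 31 days
Anchor: Jan 1, 2016. With p = 2016 - 1 = 2015: (p + p//4 - p//100 + p//400) mod 7 = (2015 + 503 - 20 + 5) mod 7 = 2503 mod 7 = 4 -> Friday (Mon=0 ... Sun=6)
Days before March (Jan-Feb): 60; March 1 index = (4 + 60) mod 7 = 1 -> Tuesday
First Sunday is March 6
Sundays: 6, 13, 20, 27

4 Sundays


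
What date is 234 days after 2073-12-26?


Start: 2073-12-26, add 234 days
December 2073 has 31 days: 31 - 26 = 5 days to December 31 -> 229 left
January 2074 has 31 days -> 198 left
February 2074 has 28 days -> 170 left
March 2074 has 31 days -> 139 left
April 2074 has 30 days -> 109 left
May 2074 has 31 days -> 78 left
June 2074 has 30 days -> 48 left
July 2074 has 31 days -> 17 left
August 2074: 17 <= 31 -> lands on August 17

Result: 2074-08-17


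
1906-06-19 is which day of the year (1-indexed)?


Date: June 19, 1906
Days in months 1 through 5: 151
Plus 19 days in June

Day of year: 170


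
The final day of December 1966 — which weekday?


December 1966 has 31 days
Anchor: Jan 1, 1966. With p = 1966 - 1 = 1965: (p + p//4 - p//100 + p//400) mod 7 = (1965 + 491 - 19 + 4) mod 7 = 2441 mod 7 = 5 -> Saturday (Mon=0 ... Sun=6)
Days before December (Jan-Nov): 334; December 1 index = (5 + 334) mod 7 = 3 -> Thursday
Last day offset: 31 - 1 = 30 days
Weekday index = (3 + 30) mod 7 = 5

Saturday, December 31


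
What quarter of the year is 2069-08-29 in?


Month: August (month 8)
Q1: Jan-Mar, Q2: Apr-Jun, Q3: Jul-Sep, Q4: Oct-Dec

Q3


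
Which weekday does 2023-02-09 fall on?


Date: February 9, 2023
Anchor: Jan 1, 2023. With p = 2023 - 1 = 2022: (p + p//4 - p//100 + p//400) mod 7 = (2022 + 505 - 20 + 5) mod 7 = 2512 mod 7 = 6 -> Sunday (Mon=0 ... Sun=6)
Days before February (Jan): 31; offset = 31 + 9 - 1 = 39
Weekday index = (6 + 39) mod 7 = 3

Day of the week: Thursday


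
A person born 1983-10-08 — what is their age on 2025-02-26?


Birth: 1983-10-08
Reference: 2025-02-26
Year difference: 2025 - 1983 = 42
Birthday not yet reached in 2025, subtract 1

41 years old


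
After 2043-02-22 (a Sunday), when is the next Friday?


Current: Sunday
Target: Friday
Days ahead: 5

Next Friday: 2043-02-27


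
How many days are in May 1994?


May 1994

31 days


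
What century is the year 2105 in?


Century = (year - 1) // 100 + 1
= (2105 - 1) // 100 + 1
= 2104 // 100 + 1
= 21 + 1

22nd century


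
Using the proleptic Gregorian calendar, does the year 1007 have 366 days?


Gregorian leap year rule: divisible by 4, but not by 100, unless also by 400.
1007 is not divisible by 4 -> not a leap year

No


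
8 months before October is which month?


October is month 10
10 - 8 = 2

February


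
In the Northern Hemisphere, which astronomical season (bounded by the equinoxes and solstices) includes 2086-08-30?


Date: August 30
Astronomical Summer (approx.; exact equinox/solstice day varies by year): June 21 to September 21
August 30 falls within the Summer window

Summer


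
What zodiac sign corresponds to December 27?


Date: December 27
Conventional tropical zodiac dates: Capricorn from December 22 onward; Aquarius starts January 20
December 27 falls within the Capricorn range

Capricorn


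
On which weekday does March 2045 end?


March 2045 has 31 days
Anchor: Jan 1, 2045. With p = 2045 - 1 = 2044: (p + p//4 - p//100 + p//400) mod 7 = (2044 + 511 - 20 + 5) mod 7 = 2540 mod 7 = 6 -> Sunday (Mon=0 ... Sun=6)
Days before March (Jan-Feb): 59; March 1 index = (6 + 59) mod 7 = 2 -> Wednesday
Last day offset: 31 - 1 = 30 days
Weekday index = (2 + 30) mod 7 = 4

Friday, March 31


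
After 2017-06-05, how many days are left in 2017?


Day of year: 156 of 365
Remaining = 365 - 156

209 days


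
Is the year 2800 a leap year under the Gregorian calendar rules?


Gregorian leap year rule: divisible by 4, but not by 100, unless also by 400.
2800 is divisible by 400 -> leap year

Yes


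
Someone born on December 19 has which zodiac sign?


Date: December 19
Conventional tropical zodiac dates: Sagittarius from November 22 onward; Capricorn starts December 22
December 19 falls within the Sagittarius range

Sagittarius


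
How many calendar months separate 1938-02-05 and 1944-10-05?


From February 1938 to October 1944
6 years * 12 = 72 months, plus 8 months = 80

80 months


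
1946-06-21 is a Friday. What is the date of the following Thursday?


Current: Friday
Target: Thursday
Days ahead: 6

Next Thursday: 1946-06-27


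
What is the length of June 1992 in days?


June 1992

30 days


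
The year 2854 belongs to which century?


Century = (year - 1) // 100 + 1
= (2854 - 1) // 100 + 1
= 2853 // 100 + 1
= 28 + 1

29th century


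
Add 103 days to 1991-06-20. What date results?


Start: 1991-06-20, add 103 days
June 1991 has 30 days: 30 - 20 = 10 days to June 30 -> 93 left
July 1991 has 31 days -> 62 left
August 1991 has 31 days -> 31 left
September 1991 has 30 days -> 1 left
October 1991: 1 <= 31 -> lands on October 1

Result: 1991-10-01


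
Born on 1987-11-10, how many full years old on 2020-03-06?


Birth: 1987-11-10
Reference: 2020-03-06
Year difference: 2020 - 1987 = 33
Birthday not yet reached in 2020, subtract 1

32 years old


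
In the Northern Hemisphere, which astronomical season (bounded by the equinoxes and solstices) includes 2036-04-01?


Date: April 1
Astronomical Spring (approx.; exact equinox/solstice day varies by year): March 20 to June 20
April 1 falls within the Spring window

Spring


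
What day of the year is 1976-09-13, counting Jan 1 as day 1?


Date: September 13, 1976
Days in months 1 through 8: 244
Plus 13 days in September

Day of year: 257


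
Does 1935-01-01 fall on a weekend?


Anchor: Jan 1, 1935. With p = 1935 - 1 = 1934: (p + p//4 - p//100 + p//400) mod 7 = (1934 + 483 - 19 + 4) mod 7 = 2402 mod 7 = 1 -> Tuesday (Mon=0 ... Sun=6)
Day of year: 1; offset = 0
Weekday index = (1 + 0) mod 7 = 1 -> Tuesday
Weekend days: Saturday, Sunday

No


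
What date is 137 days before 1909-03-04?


Start: 1909-03-04, subtract 137 days
Back 4 days from March 4 reaches February 28, 1909 -> 133 left
February 1909 has 28 days -> back to January 31, 1909 -> 105 left
January 1909 has 31 days -> back to December 31, 1908 -> 74 left
December 1908 has 31 days -> back to November 30, 1908 -> 43 left
November 1908 has 30 days -> back to October 31, 1908 -> 13 left
October 1908: 31 - 13 = 18 -> lands on October 18

Result: 1908-10-18


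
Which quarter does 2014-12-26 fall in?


Month: December (month 12)
Q1: Jan-Mar, Q2: Apr-Jun, Q3: Jul-Sep, Q4: Oct-Dec

Q4


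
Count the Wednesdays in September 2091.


September 2091 has 30 days
Anchor: Jan 1, 2091. With p = 2091 - 1 = 2090: (p + p//4 - p//100 + p//400) mod 7 = (2090 + 522 - 20 + 5) mod 7 = 2597 mod 7 = 0 -> Monday (Mon=0 ... Sun=6)
Days before September (Jan-Aug): 243; September 1 index = (0 + 243) mod 7 = 5 -> Saturday
First Wednesday is September 5
Wednesdays: 5, 12, 19, 26

4 Wednesdays


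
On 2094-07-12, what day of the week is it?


Date: July 12, 2094
Anchor: Jan 1, 2094. With p = 2094 - 1 = 2093: (p + p//4 - p//100 + p//400) mod 7 = (2093 + 523 - 20 + 5) mod 7 = 2601 mod 7 = 4 -> Friday (Mon=0 ... Sun=6)
Days before July (Jan-Jun): 181; offset = 181 + 12 - 1 = 192
Weekday index = (4 + 192) mod 7 = 0

Day of the week: Monday


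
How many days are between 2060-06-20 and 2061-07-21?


From 2060-06-20 to 2061-07-21
2060-06-20: days before June = 31 + 29 + 31 + 30 + 31 = 152 (2060 is a leap year); day of year = 152 + 20 = 172
2061-07-21: days before July = 31 + 28 + 31 + 30 + 31 + 30 = 181 (2061 is not a leap year); day of year = 181 + 21 = 202
Rest of 2060: 366 - 172 = 194
Total = 194 + 202 = 396

396 days


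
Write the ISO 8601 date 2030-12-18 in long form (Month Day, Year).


ISO 2030-12-18 parses as year=2030, month=12, day=18
Month 12 -> December

December 18, 2030
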